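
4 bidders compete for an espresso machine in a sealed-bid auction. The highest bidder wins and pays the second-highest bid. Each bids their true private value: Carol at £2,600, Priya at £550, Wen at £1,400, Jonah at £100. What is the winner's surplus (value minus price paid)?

Surplus = £1,200.

Sorted high to low: Carol £2,600 > Wen £1,400 > Priya £550 > Jonah £100.
Carol wins with the top bid and pays the second-highest, £1,400.
Surplus = £2,600 − £1,400 = £1,200.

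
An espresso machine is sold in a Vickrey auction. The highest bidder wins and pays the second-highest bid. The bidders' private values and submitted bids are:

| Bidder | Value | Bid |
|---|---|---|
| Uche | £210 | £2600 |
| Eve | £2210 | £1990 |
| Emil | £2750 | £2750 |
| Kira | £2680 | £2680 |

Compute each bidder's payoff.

Uche £0, Eve £0, Emil £70, Kira £0.

Bids in descending order: Emil £2750; Kira £2680; Uche £2600; Eve £1990.
Emil has the top bid and wins; the price is the second-highest bid, £2680.
Emil's payoff = £2750 − £2680 = £70. All other bidders lose, so their payoff is 0.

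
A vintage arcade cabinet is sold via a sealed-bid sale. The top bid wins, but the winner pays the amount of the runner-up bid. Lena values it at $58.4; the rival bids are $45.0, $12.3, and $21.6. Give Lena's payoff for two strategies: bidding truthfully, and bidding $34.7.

The highest competing bid is $45.0.
Bidding truthfully at $58.4: Lena has the top bid, wins, and pays the second-highest bid $45.0. Payoff = $58.4 − $45.0 = $13.4.
Bidding $34.7: the top bid is $45.0 (a rival), so Lena loses. Payoff = $0.0.

(a) $13.4  (b) $0.0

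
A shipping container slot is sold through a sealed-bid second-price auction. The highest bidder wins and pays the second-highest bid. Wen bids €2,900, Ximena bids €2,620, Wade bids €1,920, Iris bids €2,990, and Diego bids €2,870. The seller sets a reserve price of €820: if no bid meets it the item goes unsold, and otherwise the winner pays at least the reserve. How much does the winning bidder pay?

The winner pays €2,900.

Sorted high to low: Iris €2,990, then Wen €2,900, then Diego €2,870, then Ximena €2,620, then Wade €1,920.
Iris has the highest bid, so Iris wins.
The second-highest bid is €2,900, which exceeds the reserve, so that sets the price.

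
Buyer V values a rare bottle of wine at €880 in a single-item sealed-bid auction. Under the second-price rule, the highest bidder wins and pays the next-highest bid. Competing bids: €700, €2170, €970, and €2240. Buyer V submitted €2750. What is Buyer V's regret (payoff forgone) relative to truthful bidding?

The highest competing bid is €2240.
Bidding truthfully at €880: the top bid is €2240 (a rival), so Buyer V loses. Payoff = €0.
Bidding €2750: Buyer V has the top bid, wins, and pays the second-highest bid €2240. Payoff = €880 − €2240 = -€1360.
Regret = truthful payoff − actual payoff = €0 − -€1360 = €1360.
Deviating from a truthful bid can only lose payoff in a second-price auction — never gain.

Payoff forgone: €1360.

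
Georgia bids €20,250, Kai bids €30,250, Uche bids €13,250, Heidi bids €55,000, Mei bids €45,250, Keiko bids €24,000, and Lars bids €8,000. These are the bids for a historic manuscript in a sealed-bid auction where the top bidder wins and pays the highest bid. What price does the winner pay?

Ordered from highest: Heidi €55,000, then Mei €45,250, then Kai €30,250, then Keiko €24,000, then Georgia €20,250, then Uche €13,250, then Lars €8,000.
Heidi is the highest bidder, so Heidi wins.
Under the first-price rule, the price is the highest bid: €55,000.

The winner pays €55,000.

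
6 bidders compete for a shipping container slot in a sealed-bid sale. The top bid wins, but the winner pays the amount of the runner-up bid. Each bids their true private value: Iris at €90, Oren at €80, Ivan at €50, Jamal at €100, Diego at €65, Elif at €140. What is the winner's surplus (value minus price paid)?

Sorted high to low: Elif €140; Jamal €100; Iris €90; Oren €80; Diego €65; Ivan €50.
Elif wins with the top bid and pays the second-highest, €100.
Surplus = €140 − €100 = €40.

€40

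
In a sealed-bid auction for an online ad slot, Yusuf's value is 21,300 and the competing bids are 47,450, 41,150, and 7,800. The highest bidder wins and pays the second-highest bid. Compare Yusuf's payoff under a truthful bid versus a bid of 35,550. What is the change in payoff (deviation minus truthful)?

The highest competing bid is 47,450.
Bidding truthfully at 21,300: the top bid is 47,450 (a rival), so Yusuf loses. Payoff = 0.
Bidding 35,550: the top bid is 47,450 (a rival), so Yusuf loses. Payoff = 0.
Change = 0 − 0 = 0.

0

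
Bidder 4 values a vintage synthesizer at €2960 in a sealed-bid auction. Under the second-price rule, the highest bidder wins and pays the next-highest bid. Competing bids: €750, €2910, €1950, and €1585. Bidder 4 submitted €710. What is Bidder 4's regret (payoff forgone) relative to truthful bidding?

The highest competing bid is €2910.
Bidding truthfully at €2960: Bidder 4 has the top bid, wins, and pays the second-highest bid €2910. Payoff = €2960 − €2910 = €50.
Bidding €710: the top bid is €2910 (a rival), so Bidder 4 loses. Payoff = €0.
Regret = truthful payoff − actual payoff = €50 − €0 = €50.

Regret: €50.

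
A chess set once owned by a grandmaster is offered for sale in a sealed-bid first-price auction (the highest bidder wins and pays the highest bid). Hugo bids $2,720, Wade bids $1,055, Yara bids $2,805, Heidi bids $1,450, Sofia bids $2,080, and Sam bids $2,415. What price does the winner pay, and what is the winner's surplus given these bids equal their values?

Price $2,805; surplus $0.

Ranking the bids: Yara $2,805, then Hugo $2,720, then Sam $2,415, then Sofia $2,080, then Heidi $1,450, then Wade $1,055.
Yara is the highest bidder, so Yara wins.
Under the first-price rule, the price is the highest bid: $2,805.
Surplus = $2,805 − $2,805 = $0.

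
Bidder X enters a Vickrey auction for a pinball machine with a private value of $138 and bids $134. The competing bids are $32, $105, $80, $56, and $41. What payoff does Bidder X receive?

Payoff = $33.

Highest competing bid: $105.
Bidder X's bid $134 is the highest overall, so Bidder X wins and pays the second-highest bid, $105.
Payoff = value − price = $138 − $105 = $33.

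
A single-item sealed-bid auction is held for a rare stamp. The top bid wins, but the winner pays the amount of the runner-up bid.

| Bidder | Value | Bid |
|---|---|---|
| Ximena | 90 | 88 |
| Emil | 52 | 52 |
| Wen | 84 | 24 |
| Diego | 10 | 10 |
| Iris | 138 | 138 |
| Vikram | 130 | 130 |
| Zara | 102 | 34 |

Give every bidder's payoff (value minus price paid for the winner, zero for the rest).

Bids in descending order: Iris 138; Vikram 130; Ximena 88; Emil 52; Zara 34; Wen 24; Diego 10.
Iris has the top bid and wins; the price is the second-highest bid, 130.
Iris's payoff = 138 − 130 = 8. All other bidders lose, so their payoff is 0.

Payoffs: Ximena 0, Emil 0, Wen 0, Diego 0, Iris 8, Vikram 0, Zara 0.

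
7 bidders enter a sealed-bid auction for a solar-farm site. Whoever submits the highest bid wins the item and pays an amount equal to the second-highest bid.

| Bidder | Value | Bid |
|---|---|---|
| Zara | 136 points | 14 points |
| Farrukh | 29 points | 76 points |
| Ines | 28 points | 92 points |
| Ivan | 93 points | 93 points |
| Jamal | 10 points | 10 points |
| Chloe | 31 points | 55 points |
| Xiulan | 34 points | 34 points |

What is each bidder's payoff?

Ranking the bids: Ivan 93 points; Ines 92 points; Farrukh 76 points; Chloe 55 points; Xiulan 34 points; Zara 14 points; Jamal 10 points.
Ivan has the top bid and wins; the price is the second-highest bid, 92 points.
Ivan's payoff = 93 points − 92 points = 1 points. All other bidders lose, so their payoff is 0.

Payoffs: Zara 0 points, Farrukh 0 points, Ines 0 points, Ivan 1 points, Jamal 0 points, Chloe 0 points, Xiulan 0 points.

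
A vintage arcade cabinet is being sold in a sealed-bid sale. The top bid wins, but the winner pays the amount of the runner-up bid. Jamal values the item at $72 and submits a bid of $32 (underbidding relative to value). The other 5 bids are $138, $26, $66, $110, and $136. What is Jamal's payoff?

Highest competing bid: $138.
Jamal's bid $32 is not the highest, so Jamal loses, pays nothing, and earns zero payoff.

Jamal's payoff: $0.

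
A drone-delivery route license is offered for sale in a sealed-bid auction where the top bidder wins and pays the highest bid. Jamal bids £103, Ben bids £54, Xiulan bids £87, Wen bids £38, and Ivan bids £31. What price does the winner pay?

£103

Ordered from highest: Jamal £103 > Xiulan £87 > Ben £54 > Wen £38 > Ivan £31.
Jamal is the highest bidder, so Jamal wins.
Under the first-price rule, the price is the highest bid: £103.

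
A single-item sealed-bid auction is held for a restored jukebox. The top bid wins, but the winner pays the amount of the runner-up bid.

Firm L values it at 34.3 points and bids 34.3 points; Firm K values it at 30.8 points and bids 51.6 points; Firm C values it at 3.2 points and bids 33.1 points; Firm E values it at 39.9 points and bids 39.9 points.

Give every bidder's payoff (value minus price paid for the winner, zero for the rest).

Firm L 0.0 points, Firm K -9.1 points, Firm C 0.0 points, Firm E 0.0 points.

Ranking the bids: Firm K 51.6 points; Firm E 39.9 points; Firm L 34.3 points; Firm C 33.1 points.
Firm K has the top bid and wins; the price is the second-highest bid, 39.9 points.
Firm K's payoff = 30.8 points − 39.9 points = -9.1 points. All other bidders lose, so their payoff is 0.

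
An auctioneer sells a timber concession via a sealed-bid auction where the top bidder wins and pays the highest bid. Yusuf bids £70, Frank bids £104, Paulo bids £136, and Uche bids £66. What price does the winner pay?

Price paid: £136.

Ordered from highest: Paulo £136, then Frank £104, then Yusuf £70, then Uche £66.
Paulo is the highest bidder, so Paulo wins.
Under the first-price rule, the price is the highest bid: £136.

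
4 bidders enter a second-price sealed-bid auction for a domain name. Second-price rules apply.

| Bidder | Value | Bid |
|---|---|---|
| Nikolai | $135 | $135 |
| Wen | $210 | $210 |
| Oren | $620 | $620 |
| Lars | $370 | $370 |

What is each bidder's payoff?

Ordered from highest: Oren $620; Lars $370; Wen $210; Nikolai $135.
Oren has the top bid and wins; the price is the second-highest bid, $370.
Oren's payoff = $620 − $370 = $250. All other bidders lose, so their payoff is 0.

Payoffs: Nikolai $0, Wen $0, Oren $250, Lars $0.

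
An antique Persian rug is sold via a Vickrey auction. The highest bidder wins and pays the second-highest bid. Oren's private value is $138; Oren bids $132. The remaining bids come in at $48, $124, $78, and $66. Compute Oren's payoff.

$14

Highest competing bid: $124.
Oren's bid $132 is the highest overall, so Oren wins and pays the second-highest bid, $124.
Payoff = value − price = $138 − $124 = $14.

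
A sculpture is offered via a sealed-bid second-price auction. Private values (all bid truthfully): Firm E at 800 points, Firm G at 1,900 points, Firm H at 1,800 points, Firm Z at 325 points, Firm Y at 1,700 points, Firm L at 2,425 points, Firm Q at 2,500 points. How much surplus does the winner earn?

Ranking the bids: Firm Q 2,500 points; Firm L 2,425 points; Firm G 1,900 points; Firm H 1,800 points; Firm Y 1,700 points; Firm E 800 points; Firm Z 325 points.
Firm Q wins with the top bid and pays the second-highest, 2,425 points.
Surplus = 2,500 points − 2,425 points = 75 points.

Winner's surplus: 75 points.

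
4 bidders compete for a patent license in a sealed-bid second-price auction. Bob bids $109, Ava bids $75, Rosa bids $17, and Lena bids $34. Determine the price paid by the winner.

The winner pays $75.

Sorted high to low: Bob $109, then Ava $75, then Lena $34, then Rosa $17.
Bob has the highest bid, so Bob wins.
The second-highest bid is $75, so that is what Bob pays.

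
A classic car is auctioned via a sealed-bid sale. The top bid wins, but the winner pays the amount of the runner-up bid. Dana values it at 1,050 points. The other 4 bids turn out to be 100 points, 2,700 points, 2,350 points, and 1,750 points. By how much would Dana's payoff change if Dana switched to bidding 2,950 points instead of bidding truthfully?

The highest competing bid is 2,700 points.
Bidding truthfully at 1,050 points: the top bid is 2,700 points (a rival), so Dana loses. Payoff = 0 points.
Bidding 2,950 points: Dana has the top bid, wins, and pays the second-highest bid 2,700 points. Payoff = 1,050 points − 2,700 points = -1,650 points.
Change = -1,650 points − 0 points = -1,650 points.

Payoff change: -1,650 points.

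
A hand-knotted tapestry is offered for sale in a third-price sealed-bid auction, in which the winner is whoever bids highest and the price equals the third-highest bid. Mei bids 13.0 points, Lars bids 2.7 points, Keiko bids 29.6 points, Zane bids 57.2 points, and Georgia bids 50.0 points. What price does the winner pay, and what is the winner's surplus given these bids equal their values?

Sorted high to low: Zane 57.2 points; Georgia 50.0 points; Keiko 29.6 points; Mei 13.0 points; Lars 2.7 points.
Zane is the highest bidder, so Zane wins.
Under the third-price rule, the price is the third-highest bid: 29.6 points.
Surplus = 57.2 points − 29.6 points = 27.6 points.

The winner pays 29.6 points for a surplus of 27.6 points.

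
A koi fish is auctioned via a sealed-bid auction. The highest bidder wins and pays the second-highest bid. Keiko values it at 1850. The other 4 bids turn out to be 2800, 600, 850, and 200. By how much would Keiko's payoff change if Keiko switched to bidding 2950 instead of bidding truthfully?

-950

The highest competing bid is 2800.
Bidding truthfully at 1850: the top bid is 2800 (a rival), so Keiko loses. Payoff = 0.
Bidding 2950: Keiko has the top bid, wins, and pays the second-highest bid 2800. Payoff = 1850 − 2800 = -950.
Change = -950 − 0 = -950.
This is the dominant-strategy logic: truthful bidding weakly beats any alternative.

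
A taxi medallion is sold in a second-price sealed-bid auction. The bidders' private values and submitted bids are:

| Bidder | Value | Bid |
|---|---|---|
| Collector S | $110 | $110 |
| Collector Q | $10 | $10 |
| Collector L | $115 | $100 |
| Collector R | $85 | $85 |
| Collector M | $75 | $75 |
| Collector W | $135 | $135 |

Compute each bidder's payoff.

Ordered from highest: Collector W $135, then Collector S $110, then Collector L $100, then Collector R $85, then Collector M $75, then Collector Q $10.
Collector W has the top bid and wins; the price is the second-highest bid, $110.
Collector W's payoff = $135 − $110 = $25. All other bidders lose, so their payoff is 0.

Collector S $0, Collector Q $0, Collector L $0, Collector R $0, Collector M $0, Collector W $25.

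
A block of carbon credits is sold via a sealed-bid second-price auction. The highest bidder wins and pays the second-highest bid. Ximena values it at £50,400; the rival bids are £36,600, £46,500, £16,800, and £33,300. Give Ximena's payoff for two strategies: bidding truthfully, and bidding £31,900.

The highest competing bid is £46,500.
Bidding truthfully at £50,400: Ximena has the top bid, wins, and pays the second-highest bid £46,500. Payoff = £50,400 − £46,500 = £3,900.
Bidding £31,900: the top bid is £46,500 (a rival), so Ximena loses. Payoff = £0.
Deviating from a truthful bid can only lose payoff in a second-price auction — never gain.

Truthful: £3,900; alternative: £0.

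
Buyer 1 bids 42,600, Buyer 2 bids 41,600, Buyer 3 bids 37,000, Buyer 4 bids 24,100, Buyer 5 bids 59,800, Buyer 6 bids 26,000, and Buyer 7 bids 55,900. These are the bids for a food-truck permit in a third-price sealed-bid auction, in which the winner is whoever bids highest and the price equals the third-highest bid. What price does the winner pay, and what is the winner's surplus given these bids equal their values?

Price 42,600; surplus 17,200.

Ordered from highest: Buyer 5 59,800, then Buyer 7 55,900, then Buyer 1 42,600, then Buyer 2 41,600, then Buyer 3 37,000, then Buyer 6 26,000, then Buyer 4 24,100.
Buyer 5 is the highest bidder, so Buyer 5 wins.
Under the third-price rule, the price is the third-highest bid: 42,600.
Surplus = 59,800 − 42,600 = 17,200.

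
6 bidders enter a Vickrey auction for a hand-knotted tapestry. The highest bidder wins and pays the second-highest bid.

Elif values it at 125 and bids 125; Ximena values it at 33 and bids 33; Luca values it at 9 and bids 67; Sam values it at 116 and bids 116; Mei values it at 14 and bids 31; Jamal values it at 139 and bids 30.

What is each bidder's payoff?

Ranking the bids: Elif 125, then Sam 116, then Luca 67, then Ximena 33, then Mei 31, then Jamal 30.
Elif has the top bid and wins; the price is the second-highest bid, 116.
Elif's payoff = 125 − 116 = 9. All other bidders lose, so their payoff is 0.

Elif 9, Ximena 0, Luca 0, Sam 0, Mei 0, Jamal 0.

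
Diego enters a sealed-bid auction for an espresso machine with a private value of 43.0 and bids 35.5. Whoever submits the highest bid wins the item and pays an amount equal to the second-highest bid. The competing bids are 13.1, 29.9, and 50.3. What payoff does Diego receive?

Highest competing bid: 50.3.
Diego's bid 35.5 is not the highest, so Diego loses, pays nothing, and earns zero payoff.

Payoff = 0.0.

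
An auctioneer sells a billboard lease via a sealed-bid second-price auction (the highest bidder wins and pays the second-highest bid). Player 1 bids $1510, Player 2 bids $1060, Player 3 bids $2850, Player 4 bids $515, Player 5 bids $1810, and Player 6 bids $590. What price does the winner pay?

Price paid: $1810.

Ordered from highest: Player 3 $2850; Player 5 $1810; Player 1 $1510; Player 2 $1060; Player 6 $590; Player 4 $515.
Player 3 is the highest bidder, so Player 3 wins.
Under the second-price rule, the price is the second-highest bid: $1810.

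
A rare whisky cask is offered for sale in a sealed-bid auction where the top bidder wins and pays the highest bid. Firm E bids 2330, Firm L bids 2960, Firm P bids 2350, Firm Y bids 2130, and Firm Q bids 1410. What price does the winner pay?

Ranking the bids: Firm L 2960 > Firm P 2350 > Firm E 2330 > Firm Y 2130 > Firm Q 1410.
Firm L is the highest bidder, so Firm L wins.
Under the first-price rule, the price is the highest bid: 2960.

Price paid: 2960.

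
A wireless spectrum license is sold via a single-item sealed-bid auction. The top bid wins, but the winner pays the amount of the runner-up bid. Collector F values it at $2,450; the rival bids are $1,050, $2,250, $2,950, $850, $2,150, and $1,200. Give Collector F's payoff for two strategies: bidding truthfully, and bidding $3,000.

Truthful: $0; alternative: -$500.

The highest competing bid is $2,950.
Bidding truthfully at $2,450: the top bid is $2,950 (a rival), so Collector F loses. Payoff = $0.
Bidding $3,000: Collector F has the top bid, wins, and pays the second-highest bid $2,950. Payoff = $2,450 − $2,950 = -$500.
Deviating from a truthful bid can only lose payoff in a second-price auction — never gain.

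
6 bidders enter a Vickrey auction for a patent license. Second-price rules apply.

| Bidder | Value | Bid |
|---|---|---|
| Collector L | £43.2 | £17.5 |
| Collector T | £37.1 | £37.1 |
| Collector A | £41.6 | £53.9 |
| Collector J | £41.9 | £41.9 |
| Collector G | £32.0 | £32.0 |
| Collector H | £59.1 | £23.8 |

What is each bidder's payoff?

Sorted high to low: Collector A £53.9 > Collector J £41.9 > Collector T £37.1 > Collector G £32.0 > Collector H £23.8 > Collector L £17.5.
Collector A has the top bid and wins; the price is the second-highest bid, £41.9.
Collector A's payoff = £41.6 − £41.9 = -£0.3. All other bidders lose, so their payoff is 0.

Collector L £0.0, Collector T £0.0, Collector A -£0.3, Collector J £0.0, Collector G £0.0, Collector H £0.0.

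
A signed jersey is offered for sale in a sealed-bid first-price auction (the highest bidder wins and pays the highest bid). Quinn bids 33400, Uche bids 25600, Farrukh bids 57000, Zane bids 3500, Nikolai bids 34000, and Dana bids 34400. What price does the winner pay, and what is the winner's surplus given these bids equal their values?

The winner pays 57000 for a surplus of 0.

Sorted high to low: Farrukh 57000; Dana 34400; Nikolai 34000; Quinn 33400; Uche 25600; Zane 3500.
Farrukh is the highest bidder, so Farrukh wins.
Under the first-price rule, the price is the highest bid: 57000.
Surplus = 57000 − 57000 = 0.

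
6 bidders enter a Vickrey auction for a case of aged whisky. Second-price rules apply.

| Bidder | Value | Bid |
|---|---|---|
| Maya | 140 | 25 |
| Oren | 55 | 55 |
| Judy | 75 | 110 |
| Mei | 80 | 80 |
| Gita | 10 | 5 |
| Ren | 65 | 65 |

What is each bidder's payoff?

Maya 0, Oren 0, Judy -5, Mei 0, Gita 0, Ren 0.

Ranking the bids: Judy 110, then Mei 80, then Ren 65, then Oren 55, then Maya 25, then Gita 5.
Judy has the top bid and wins; the price is the second-highest bid, 80.
Judy's payoff = 75 − 80 = -5. All other bidders lose, so their payoff is 0.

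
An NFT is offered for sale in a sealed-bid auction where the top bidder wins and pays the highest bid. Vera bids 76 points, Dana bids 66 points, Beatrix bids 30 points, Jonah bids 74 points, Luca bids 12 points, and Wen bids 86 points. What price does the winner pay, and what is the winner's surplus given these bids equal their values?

The winner pays 86 points for a surplus of 0 points.

Sorted high to low: Wen 86 points; Vera 76 points; Jonah 74 points; Dana 66 points; Beatrix 30 points; Luca 12 points.
Wen is the highest bidder, so Wen wins.
Under the first-price rule, the price is the highest bid: 86 points.
Surplus = 86 points − 86 points = 0 points.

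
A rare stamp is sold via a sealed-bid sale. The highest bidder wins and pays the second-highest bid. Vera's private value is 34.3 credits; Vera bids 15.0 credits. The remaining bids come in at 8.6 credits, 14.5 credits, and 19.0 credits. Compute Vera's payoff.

Highest competing bid: 19.0 credits.
Vera's bid 15.0 credits is not the highest, so Vera loses, pays nothing, and earns zero payoff.

Payoff = 0.0 credits.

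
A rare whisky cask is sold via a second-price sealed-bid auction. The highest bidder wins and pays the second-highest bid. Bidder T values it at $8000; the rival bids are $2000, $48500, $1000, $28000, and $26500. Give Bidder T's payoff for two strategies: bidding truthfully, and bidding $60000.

The highest competing bid is $48500.
Bidding truthfully at $8000: the top bid is $48500 (a rival), so Bidder T loses. Payoff = $0.
Bidding $60000: Bidder T has the top bid, wins, and pays the second-highest bid $48500. Payoff = $8000 − $48500 = -$40500.
Deviating from a truthful bid can only lose payoff in a second-price auction — never gain.

(a) $0  (b) -$40500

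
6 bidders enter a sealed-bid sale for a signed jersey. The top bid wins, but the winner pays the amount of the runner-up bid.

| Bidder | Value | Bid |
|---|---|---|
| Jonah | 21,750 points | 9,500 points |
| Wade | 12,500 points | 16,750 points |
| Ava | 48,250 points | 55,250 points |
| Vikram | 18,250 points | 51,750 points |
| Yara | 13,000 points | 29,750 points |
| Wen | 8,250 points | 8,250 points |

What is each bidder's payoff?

Bids in descending order: Ava 55,250 points; Vikram 51,750 points; Yara 29,750 points; Wade 16,750 points; Jonah 9,500 points; Wen 8,250 points.
Ava has the top bid and wins; the price is the second-highest bid, 51,750 points.
Ava's payoff = 48,250 points − 51,750 points = -3,500 points. All other bidders lose, so their payoff is 0.

Jonah 0 points, Wade 0 points, Ava -3,500 points, Vikram 0 points, Yara 0 points, Wen 0 points.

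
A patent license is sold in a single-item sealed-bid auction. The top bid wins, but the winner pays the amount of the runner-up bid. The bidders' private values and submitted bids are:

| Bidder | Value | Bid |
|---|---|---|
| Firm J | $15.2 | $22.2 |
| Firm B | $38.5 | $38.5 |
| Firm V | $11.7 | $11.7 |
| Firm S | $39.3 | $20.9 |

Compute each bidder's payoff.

Ranking the bids: Firm B $38.5, then Firm J $22.2, then Firm S $20.9, then Firm V $11.7.
Firm B has the top bid and wins; the price is the second-highest bid, $22.2.
Firm B's payoff = $38.5 − $22.2 = $16.3. All other bidders lose, so their payoff is 0.

Firm J $0.0, Firm B $16.3, Firm V $0.0, Firm S $0.0.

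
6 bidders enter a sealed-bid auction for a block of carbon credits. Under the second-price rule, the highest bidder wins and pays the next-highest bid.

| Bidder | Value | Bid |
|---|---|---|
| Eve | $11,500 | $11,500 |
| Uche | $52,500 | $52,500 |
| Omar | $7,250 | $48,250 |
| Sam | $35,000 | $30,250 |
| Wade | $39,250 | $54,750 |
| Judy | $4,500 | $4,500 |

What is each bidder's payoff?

Eve $0, Uche $0, Omar $0, Sam $0, Wade -$13,250, Judy $0.

Bids in descending order: Wade $54,750; Uche $52,500; Omar $48,250; Sam $30,250; Eve $11,500; Judy $4,500.
Wade has the top bid and wins; the price is the second-highest bid, $52,500.
Wade's payoff = $39,250 − $52,500 = -$13,250. All other bidders lose, so their payoff is 0.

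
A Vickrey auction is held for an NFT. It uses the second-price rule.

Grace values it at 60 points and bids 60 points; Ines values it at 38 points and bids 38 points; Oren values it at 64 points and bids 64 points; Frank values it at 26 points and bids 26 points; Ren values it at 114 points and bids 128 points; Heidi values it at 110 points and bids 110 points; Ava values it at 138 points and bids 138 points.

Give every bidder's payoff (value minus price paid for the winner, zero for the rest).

Ordered from highest: Ava 138 points; Ren 128 points; Heidi 110 points; Oren 64 points; Grace 60 points; Ines 38 points; Frank 26 points.
Ava has the top bid and wins; the price is the second-highest bid, 128 points.
Ava's payoff = 138 points − 128 points = 10 points. All other bidders lose, so their payoff is 0.

Grace 0 points, Ines 0 points, Oren 0 points, Frank 0 points, Ren 0 points, Heidi 0 points, Ava 10 points.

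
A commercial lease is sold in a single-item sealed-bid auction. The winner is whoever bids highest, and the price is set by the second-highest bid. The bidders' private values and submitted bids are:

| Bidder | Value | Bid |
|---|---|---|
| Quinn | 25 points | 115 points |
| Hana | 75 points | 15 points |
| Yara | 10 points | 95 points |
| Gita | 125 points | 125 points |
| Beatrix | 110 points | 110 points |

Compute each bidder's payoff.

Sorted high to low: Gita 125 points; Quinn 115 points; Beatrix 110 points; Yara 95 points; Hana 15 points.
Gita has the top bid and wins; the price is the second-highest bid, 115 points.
Gita's payoff = 125 points − 115 points = 10 points. All other bidders lose, so their payoff is 0.

Payoffs: Quinn 0 points, Hana 0 points, Yara 0 points, Gita 10 points, Beatrix 0 points.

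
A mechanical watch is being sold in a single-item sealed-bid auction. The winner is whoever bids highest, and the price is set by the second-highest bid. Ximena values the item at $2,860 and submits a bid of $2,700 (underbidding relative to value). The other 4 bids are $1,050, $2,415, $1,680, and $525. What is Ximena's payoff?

Highest competing bid: $2,415.
Ximena's bid $2,700 is the highest overall, so Ximena wins and pays the second-highest bid, $2,415.
Payoff = value − price = $2,860 − $2,415 = $445.

$445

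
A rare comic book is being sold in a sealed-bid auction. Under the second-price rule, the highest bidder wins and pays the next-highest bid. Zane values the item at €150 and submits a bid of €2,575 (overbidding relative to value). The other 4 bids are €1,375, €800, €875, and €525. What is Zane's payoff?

Zane's payoff: -€1,225.

Highest competing bid: €1,375.
Zane's bid €2,575 is the highest overall, so Zane wins and pays the second-highest bid, €1,375.
Payoff = value − price = €150 − €1,375 = -€1,225.
Overbidding won the item at a price above value — truthful bidding would have avoided this loss.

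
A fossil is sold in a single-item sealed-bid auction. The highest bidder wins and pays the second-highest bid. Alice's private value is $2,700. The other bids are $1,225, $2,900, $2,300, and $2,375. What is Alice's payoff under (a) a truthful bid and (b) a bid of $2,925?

(a) $0  (b) -$200

The highest competing bid is $2,900.
Bidding truthfully at $2,700: the top bid is $2,900 (a rival), so Alice loses. Payoff = $0.
Bidding $2,925: Alice has the top bid, wins, and pays the second-highest bid $2,900. Payoff = $2,700 − $2,900 = -$200.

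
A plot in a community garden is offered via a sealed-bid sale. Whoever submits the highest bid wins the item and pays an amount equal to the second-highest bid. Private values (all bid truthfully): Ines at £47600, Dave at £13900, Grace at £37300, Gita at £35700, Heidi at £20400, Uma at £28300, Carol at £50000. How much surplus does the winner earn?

Surplus = £2400.

Ranking the bids: Carol £50000, then Ines £47600, then Grace £37300, then Gita £35700, then Uma £28300, then Heidi £20400, then Dave £13900.
Carol wins with the top bid and pays the second-highest, £47600.
Surplus = £50000 − £47600 = £2400.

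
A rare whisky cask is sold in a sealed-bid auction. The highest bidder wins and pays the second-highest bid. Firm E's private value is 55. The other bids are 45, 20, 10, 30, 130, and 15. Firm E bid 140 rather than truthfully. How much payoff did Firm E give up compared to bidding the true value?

75

The highest competing bid is 130.
Bidding truthfully at 55: the top bid is 130 (a rival), so Firm E loses. Payoff = 0.
Bidding 140: Firm E has the top bid, wins, and pays the second-highest bid 130. Payoff = 55 − 130 = -75.
Regret = truthful payoff − actual payoff = 0 − -75 = 75.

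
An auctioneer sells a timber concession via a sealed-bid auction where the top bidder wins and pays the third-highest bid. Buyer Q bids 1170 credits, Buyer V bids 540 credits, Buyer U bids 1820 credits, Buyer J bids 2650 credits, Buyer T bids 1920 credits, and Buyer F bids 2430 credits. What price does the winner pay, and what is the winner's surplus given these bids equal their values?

Ordered from highest: Buyer J 2650 credits, then Buyer F 2430 credits, then Buyer T 1920 credits, then Buyer U 1820 credits, then Buyer Q 1170 credits, then Buyer V 540 credits.
Buyer J is the highest bidder, so Buyer J wins.
Under the third-price rule, the price is the third-highest bid: 1920 credits.
Surplus = 2650 credits − 1920 credits = 730 credits.

The winner pays 1920 credits for a surplus of 730 credits.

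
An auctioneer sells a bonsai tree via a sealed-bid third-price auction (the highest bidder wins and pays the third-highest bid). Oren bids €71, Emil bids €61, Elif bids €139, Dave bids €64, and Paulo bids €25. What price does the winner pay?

€64

Ordered from highest: Elif €139 > Oren €71 > Dave €64 > Emil €61 > Paulo €25.
Elif is the highest bidder, so Elif wins.
Under the third-price rule, the price is the third-highest bid: €64.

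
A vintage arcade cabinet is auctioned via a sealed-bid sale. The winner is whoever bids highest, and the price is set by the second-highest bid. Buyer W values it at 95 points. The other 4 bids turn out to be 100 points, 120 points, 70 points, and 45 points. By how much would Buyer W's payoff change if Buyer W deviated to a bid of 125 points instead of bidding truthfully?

Payoff change: -25 points.

The highest competing bid is 120 points.
Bidding truthfully at 95 points: the top bid is 120 points (a rival), so Buyer W loses. Payoff = 0 points.
Bidding 125 points: Buyer W has the top bid, wins, and pays the second-highest bid 120 points. Payoff = 95 points − 120 points = -25 points.
Change = -25 points − 0 points = -25 points.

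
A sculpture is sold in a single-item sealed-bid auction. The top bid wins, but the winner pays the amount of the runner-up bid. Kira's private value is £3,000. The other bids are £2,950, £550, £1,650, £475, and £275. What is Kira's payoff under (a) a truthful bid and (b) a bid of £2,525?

The highest competing bid is £2,950.
Bidding truthfully at £3,000: Kira has the top bid, wins, and pays the second-highest bid £2,950. Payoff = £3,000 − £2,950 = £50.
Bidding £2,525: the top bid is £2,950 (a rival), so Kira loses. Payoff = £0.

(a) £50  (b) £0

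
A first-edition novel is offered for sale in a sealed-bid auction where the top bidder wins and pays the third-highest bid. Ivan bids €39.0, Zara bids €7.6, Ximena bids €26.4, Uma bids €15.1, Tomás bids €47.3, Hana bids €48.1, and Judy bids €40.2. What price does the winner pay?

Ranking the bids: Hana €48.1, then Tomás €47.3, then Judy €40.2, then Ivan €39.0, then Ximena €26.4, then Uma €15.1, then Zara €7.6.
Hana is the highest bidder, so Hana wins.
Under the third-price rule, the price is the third-highest bid: €40.2.

Price paid: €40.2.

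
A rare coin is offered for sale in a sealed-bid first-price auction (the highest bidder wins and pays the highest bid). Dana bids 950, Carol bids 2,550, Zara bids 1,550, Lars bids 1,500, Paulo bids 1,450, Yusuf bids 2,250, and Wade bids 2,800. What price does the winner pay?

The winner pays 2,800.

Ordered from highest: Wade 2,800 > Carol 2,550 > Yusuf 2,250 > Zara 1,550 > Lars 1,500 > Paulo 1,450 > Dana 950.
Wade is the highest bidder, so Wade wins.
Under the first-price rule, the price is the highest bid: 2,800.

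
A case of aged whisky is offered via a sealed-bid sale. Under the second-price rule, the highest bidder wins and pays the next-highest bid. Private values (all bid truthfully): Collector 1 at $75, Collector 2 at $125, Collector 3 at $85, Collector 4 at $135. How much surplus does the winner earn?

Bids in descending order: Collector 4 $135 > Collector 2 $125 > Collector 3 $85 > Collector 1 $75.
Collector 4 wins with the top bid and pays the second-highest, $125.
Surplus = $135 − $125 = $10.

Winner's surplus: $10.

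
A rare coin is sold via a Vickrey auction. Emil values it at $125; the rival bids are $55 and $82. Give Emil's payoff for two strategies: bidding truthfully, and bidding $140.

The highest competing bid is $82.
Bidding truthfully at $125: Emil has the top bid, wins, and pays the second-highest bid $82. Payoff = $125 − $82 = $43.
Bidding $140: Emil has the top bid, wins, and pays the second-highest bid $82. Payoff = $125 − $82 = $43.
The bid only affects whether you win, not the price — here both bids land on the same side of the top rival bid, so the deviation is payoff-neutral.

Truthful: $43; alternative: $43.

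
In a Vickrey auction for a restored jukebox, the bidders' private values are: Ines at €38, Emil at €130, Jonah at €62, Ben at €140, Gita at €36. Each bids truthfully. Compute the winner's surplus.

Winner's surplus: €10.

Sorted high to low: Ben €140; Emil €130; Jonah €62; Ines €38; Gita €36.
Ben wins with the top bid and pays the second-highest, €130.
Surplus = €140 − €130 = €10.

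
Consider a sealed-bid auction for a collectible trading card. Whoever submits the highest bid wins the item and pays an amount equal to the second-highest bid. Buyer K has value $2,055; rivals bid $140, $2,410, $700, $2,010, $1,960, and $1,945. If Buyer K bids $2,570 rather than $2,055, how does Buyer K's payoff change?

Payoff change: -$355.

The highest competing bid is $2,410.
Bidding truthfully at $2,055: the top bid is $2,410 (a rival), so Buyer K loses. Payoff = $0.
Bidding $2,570: Buyer K has the top bid, wins, and pays the second-highest bid $2,410. Payoff = $2,055 − $2,410 = -$355.
Change = -$355 − $0 = -$355.
Deviating from a truthful bid can only lose payoff in a second-price auction — never gain.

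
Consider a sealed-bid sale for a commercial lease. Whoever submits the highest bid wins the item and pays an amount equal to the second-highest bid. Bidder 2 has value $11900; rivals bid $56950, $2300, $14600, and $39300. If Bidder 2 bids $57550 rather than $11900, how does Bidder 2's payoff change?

Payoff change: -$45050.

The highest competing bid is $56950.
Bidding truthfully at $11900: the top bid is $56950 (a rival), so Bidder 2 loses. Payoff = $0.
Bidding $57550: Bidder 2 has the top bid, wins, and pays the second-highest bid $56950. Payoff = $11900 − $56950 = -$45050.
Change = -$45050 − $0 = -$45050.
Deviating from a truthful bid can only lose payoff in a second-price auction — never gain.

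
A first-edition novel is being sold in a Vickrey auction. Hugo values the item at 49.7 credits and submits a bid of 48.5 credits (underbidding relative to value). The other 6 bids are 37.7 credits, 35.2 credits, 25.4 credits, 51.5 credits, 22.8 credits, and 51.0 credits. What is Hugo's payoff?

Highest competing bid: 51.5 credits.
Hugo's bid 48.5 credits is not the highest, so Hugo loses, pays nothing, and earns zero payoff.

0.0 credits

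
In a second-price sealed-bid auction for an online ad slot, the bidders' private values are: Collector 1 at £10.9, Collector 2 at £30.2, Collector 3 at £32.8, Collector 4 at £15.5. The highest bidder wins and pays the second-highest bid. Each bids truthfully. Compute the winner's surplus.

Surplus = £2.6.

Ranking the bids: Collector 3 £32.8; Collector 2 £30.2; Collector 4 £15.5; Collector 1 £10.9.
Collector 3 wins with the top bid and pays the second-highest, £30.2.
Surplus = £32.8 − £30.2 = £2.6.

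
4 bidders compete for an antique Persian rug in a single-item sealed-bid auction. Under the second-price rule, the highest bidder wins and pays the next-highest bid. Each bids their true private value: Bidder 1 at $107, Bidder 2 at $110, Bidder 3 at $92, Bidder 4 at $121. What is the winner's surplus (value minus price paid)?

Ranking the bids: Bidder 4 $121; Bidder 2 $110; Bidder 1 $107; Bidder 3 $92.
Bidder 4 wins with the top bid and pays the second-highest, $110.
Surplus = $121 − $110 = $11.

Surplus = $11.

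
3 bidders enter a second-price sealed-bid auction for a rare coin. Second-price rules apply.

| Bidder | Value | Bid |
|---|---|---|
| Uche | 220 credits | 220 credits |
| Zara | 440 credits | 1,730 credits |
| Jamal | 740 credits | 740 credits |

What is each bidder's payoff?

Ordered from highest: Zara 1,730 credits > Jamal 740 credits > Uche 220 credits.
Zara has the top bid and wins; the price is the second-highest bid, 740 credits.
Zara's payoff = 440 credits − 740 credits = -300 credits. All other bidders lose, so their payoff is 0.

Payoffs: Uche 0 credits, Zara -300 credits, Jamal 0 credits.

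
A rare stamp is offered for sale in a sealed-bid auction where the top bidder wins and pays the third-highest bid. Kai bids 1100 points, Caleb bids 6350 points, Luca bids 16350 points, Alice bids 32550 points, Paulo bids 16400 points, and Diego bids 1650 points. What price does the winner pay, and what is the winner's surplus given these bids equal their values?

Price 16350 points; surplus 16200 points.

Sorted high to low: Alice 32550 points; Paulo 16400 points; Luca 16350 points; Caleb 6350 points; Diego 1650 points; Kai 1100 points.
Alice is the highest bidder, so Alice wins.
Under the third-price rule, the price is the third-highest bid: 16350 points.
Surplus = 32550 points − 16350 points = 16200 points.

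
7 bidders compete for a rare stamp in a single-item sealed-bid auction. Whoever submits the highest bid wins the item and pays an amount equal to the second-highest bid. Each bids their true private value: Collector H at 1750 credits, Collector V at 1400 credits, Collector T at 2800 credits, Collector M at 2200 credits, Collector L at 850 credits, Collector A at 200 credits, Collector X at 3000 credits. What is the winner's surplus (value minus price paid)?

200 credits

Ordered from highest: Collector X 3000 credits, then Collector T 2800 credits, then Collector M 2200 credits, then Collector H 1750 credits, then Collector V 1400 credits, then Collector L 850 credits, then Collector A 200 credits.
Collector X wins with the top bid and pays the second-highest, 2800 credits.
Surplus = 3000 credits − 2800 credits = 200 credits.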